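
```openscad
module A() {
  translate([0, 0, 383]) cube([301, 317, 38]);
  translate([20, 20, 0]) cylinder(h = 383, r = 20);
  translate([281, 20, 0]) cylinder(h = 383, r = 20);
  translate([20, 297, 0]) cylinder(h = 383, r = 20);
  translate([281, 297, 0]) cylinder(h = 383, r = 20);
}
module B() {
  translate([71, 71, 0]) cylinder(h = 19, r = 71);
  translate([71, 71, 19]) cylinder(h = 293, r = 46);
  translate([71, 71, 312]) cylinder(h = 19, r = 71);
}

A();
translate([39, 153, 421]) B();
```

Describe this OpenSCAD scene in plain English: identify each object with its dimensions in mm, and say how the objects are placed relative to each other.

A is a four-legged stool. The seat is a 301×317×38 mm slab whose top surface is at z = 421 mm; four round legs, each 40 mm in diameter, run from the floor (z = 0) to the underside of the seat, each leg's axis is inset half a diameter from the nearest pair of seat edges (so the leg's bounding box is flush with the corner).

B is a spool: two coaxial disc flanges of radius 71 mm and thickness 19 mm, joined by a core cylinder of radius 46 mm and height 293 mm. The lower flange rests on z = 0 and the three cylinders share a vertical axis.

The spool is on top of the stool.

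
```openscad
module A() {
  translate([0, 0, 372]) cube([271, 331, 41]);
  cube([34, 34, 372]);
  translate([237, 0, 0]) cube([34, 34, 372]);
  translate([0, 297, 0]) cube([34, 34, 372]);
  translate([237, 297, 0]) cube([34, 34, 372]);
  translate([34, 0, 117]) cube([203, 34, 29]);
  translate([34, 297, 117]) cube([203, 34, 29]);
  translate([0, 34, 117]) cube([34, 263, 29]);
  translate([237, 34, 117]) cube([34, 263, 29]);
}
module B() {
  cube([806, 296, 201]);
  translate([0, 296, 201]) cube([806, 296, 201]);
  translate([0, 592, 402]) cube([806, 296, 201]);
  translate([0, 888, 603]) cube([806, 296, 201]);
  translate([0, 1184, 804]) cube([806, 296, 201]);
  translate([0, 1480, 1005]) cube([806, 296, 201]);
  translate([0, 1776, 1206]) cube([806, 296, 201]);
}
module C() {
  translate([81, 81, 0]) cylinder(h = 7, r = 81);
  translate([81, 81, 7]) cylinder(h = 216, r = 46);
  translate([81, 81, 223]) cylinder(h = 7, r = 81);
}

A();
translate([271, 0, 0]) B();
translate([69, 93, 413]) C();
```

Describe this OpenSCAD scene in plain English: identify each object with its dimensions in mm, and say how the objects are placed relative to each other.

A is a four-legged stool. The seat is a 271×331×41 mm slab whose top surface is at z = 413 mm; four square legs, each 34×34 mm in cross-section, run from the floor (z = 0) to the underside of the seat, each flush with a corner of the seat. Four stretchers, 34 mm wide and 29 mm tall, connect adjacent legs with their undersides at z = 117 mm, each running between the inner faces of the legs it joins and aligned with the legs' outer faces on the other axis.

B is a straight staircase of 7 solid steps. Each step is 806 mm wide (x), 296 mm deep (y, the going) and 201 mm tall (the rise). The first step rests on the floor; each subsequent step sits one going further in +y and one rise higher in +z, directly behind and above the previous step with no overlap.

C is a spool: two coaxial disc flanges of radius 81 mm and thickness 7 mm, joined by a core cylinder of radius 46 mm and height 216 mm. The lower flange rests on z = 0 and the three cylinders share a vertical axis.

The staircase is against the stool's +x side, with their −y faces flush. The spool is on top of the stool.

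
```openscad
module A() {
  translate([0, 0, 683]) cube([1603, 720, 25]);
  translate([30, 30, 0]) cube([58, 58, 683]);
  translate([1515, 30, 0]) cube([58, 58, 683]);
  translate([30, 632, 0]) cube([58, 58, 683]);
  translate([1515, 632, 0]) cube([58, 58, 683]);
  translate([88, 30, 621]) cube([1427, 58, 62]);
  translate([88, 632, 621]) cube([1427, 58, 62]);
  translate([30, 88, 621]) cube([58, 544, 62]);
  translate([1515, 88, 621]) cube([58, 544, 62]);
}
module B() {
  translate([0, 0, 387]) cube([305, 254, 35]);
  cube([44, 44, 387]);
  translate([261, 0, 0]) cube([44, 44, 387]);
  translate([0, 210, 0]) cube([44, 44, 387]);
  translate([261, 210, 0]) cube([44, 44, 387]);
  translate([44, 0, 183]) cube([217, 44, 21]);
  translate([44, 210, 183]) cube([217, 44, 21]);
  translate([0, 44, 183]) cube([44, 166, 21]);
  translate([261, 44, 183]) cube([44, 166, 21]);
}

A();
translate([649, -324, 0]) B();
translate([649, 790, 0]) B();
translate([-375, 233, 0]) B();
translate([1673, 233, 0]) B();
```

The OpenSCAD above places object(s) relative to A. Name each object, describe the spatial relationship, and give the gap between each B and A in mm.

Each stool's nearest face is 70 mm from the table's bounding box.

A is a table. B is a stool. Four stools sit around the table at the −y, +y, −x, +x sides. The gap between each stool and the table is 70 mm.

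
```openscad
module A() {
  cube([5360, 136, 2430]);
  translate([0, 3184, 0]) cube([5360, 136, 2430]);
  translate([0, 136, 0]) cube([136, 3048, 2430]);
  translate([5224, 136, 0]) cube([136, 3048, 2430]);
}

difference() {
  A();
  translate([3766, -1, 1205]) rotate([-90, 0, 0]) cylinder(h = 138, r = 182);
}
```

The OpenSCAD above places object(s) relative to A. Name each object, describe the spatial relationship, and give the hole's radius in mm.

The subtracted cylinder has r = 182 mm.

A is a house frame. The house frame has a circular hole through its front wall. The hole's radius is 182 mm.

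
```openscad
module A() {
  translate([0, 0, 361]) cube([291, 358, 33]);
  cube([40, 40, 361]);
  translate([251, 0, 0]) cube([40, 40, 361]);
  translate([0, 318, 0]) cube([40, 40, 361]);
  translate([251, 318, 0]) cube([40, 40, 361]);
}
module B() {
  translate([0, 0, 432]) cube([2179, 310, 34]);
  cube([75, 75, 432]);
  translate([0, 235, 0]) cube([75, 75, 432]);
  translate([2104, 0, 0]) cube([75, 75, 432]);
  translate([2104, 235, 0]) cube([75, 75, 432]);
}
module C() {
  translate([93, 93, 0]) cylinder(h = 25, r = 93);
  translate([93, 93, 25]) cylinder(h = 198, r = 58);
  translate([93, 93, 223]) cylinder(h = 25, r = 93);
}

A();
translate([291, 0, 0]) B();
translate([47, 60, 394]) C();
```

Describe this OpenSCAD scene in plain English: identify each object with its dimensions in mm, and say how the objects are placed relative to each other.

A is a four-legged stool. The seat is 291×358 mm, 33 mm thick, top at z = 394 mm. It stands on four square legs, each 40×40 mm in cross-section, from z = 0 to the seat underside, each flush with a corner of the seat.

B is a long wooden bench with a 2179 mm (x) × 310 mm (y) seat, 34 mm thick, its top surface 466 mm above the floor. Four 75 mm square legs at the seat corners, flush with the edges, run from z = 0 to the seat underside.

C is a spool: two coaxial disc flanges of radius 93 mm and thickness 25 mm, joined by a core cylinder of radius 58 mm and height 198 mm. The lower flange rests on z = 0 and the three cylinders share a vertical axis.

The bench is against the stool's +x side, with their −y faces flush. The spool is on top of the stool.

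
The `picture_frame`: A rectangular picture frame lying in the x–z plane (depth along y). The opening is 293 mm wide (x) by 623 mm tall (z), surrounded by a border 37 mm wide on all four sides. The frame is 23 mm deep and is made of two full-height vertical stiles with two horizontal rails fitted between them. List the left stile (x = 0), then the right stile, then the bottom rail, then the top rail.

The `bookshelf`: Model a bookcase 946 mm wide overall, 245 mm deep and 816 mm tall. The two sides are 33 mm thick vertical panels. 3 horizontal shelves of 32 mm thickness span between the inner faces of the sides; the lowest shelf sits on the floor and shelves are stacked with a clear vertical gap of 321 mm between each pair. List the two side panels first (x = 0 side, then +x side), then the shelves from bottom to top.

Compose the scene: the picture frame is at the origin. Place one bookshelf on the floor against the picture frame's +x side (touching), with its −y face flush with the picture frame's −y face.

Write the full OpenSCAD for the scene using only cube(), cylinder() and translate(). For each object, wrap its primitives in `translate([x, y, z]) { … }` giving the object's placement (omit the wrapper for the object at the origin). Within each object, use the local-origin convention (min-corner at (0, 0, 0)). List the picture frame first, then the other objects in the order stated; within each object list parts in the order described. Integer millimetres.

cube([37, 23, 697]);
translate([330, 0, 0]) cube([37, 23, 697]);
translate([37, 0, 0]) cube([293, 23, 37]);
translate([37, 0, 660]) cube([293, 23, 37]);
translate([367, 0, 0]) {
  cube([33, 245, 816]);
  translate([913, 0, 0]) cube([33, 245, 816]);
  translate([33, 0, 0]) cube([880, 245, 32]);
  translate([33, 0, 353]) cube([880, 245, 32]);
  translate([33, 0, 706]) cube([880, 245, 32]);
}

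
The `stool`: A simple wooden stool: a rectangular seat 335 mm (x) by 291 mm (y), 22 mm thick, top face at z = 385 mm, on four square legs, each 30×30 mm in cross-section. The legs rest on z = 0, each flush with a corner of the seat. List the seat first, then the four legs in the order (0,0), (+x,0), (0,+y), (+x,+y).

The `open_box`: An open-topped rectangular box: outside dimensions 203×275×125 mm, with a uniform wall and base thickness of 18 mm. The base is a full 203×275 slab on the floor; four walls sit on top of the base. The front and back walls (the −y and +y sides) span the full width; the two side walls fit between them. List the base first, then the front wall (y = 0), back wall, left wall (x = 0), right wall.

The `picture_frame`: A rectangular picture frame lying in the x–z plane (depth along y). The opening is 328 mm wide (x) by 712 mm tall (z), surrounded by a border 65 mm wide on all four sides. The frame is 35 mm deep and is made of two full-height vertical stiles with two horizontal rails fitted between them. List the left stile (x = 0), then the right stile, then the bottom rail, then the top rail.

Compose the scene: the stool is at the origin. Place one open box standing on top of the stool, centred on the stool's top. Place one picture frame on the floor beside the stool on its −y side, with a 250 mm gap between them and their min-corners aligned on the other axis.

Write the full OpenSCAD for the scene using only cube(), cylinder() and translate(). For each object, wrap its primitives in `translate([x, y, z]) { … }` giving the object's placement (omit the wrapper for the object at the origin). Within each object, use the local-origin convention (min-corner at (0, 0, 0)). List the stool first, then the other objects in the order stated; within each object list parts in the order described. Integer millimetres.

translate([0, 0, 363]) cube([335, 291, 22]);
cube([30, 30, 363]);
translate([305, 0, 0]) cube([30, 30, 363]);
translate([0, 261, 0]) cube([30, 30, 363]);
translate([305, 261, 0]) cube([30, 30, 363]);
translate([66, 8, 385]) {
  cube([203, 275, 18]);
  translate([0, 0, 18]) cube([203, 18, 107]);
  translate([0, 257, 18]) cube([203, 18, 107]);
  translate([0, 18, 18]) cube([18, 239, 107]);
  translate([185, 18, 18]) cube([18, 239, 107]);
}
translate([0, -285, 0]) {
  cube([65, 35, 842]);
  translate([393, 0, 0]) cube([65, 35, 842]);
  translate([65, 0, 0]) cube([328, 35, 65]);
  translate([65, 0, 777]) cube([328, 35, 65]);
}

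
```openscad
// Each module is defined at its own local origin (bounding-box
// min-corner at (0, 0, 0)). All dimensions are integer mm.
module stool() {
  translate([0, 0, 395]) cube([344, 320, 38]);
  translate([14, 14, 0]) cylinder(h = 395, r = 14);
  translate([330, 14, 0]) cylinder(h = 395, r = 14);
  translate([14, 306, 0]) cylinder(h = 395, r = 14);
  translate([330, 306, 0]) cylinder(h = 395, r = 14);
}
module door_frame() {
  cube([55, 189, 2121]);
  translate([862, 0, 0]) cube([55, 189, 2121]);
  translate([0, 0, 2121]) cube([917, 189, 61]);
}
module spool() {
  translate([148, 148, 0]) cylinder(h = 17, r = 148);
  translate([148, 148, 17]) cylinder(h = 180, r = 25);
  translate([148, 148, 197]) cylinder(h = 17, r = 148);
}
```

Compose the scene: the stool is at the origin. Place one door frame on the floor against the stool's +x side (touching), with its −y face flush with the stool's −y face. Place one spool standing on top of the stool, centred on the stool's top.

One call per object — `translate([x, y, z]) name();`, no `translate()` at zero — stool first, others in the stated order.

stool();
translate([344, 0, 0]) door_frame();
translate([24, 12, 433]) spool();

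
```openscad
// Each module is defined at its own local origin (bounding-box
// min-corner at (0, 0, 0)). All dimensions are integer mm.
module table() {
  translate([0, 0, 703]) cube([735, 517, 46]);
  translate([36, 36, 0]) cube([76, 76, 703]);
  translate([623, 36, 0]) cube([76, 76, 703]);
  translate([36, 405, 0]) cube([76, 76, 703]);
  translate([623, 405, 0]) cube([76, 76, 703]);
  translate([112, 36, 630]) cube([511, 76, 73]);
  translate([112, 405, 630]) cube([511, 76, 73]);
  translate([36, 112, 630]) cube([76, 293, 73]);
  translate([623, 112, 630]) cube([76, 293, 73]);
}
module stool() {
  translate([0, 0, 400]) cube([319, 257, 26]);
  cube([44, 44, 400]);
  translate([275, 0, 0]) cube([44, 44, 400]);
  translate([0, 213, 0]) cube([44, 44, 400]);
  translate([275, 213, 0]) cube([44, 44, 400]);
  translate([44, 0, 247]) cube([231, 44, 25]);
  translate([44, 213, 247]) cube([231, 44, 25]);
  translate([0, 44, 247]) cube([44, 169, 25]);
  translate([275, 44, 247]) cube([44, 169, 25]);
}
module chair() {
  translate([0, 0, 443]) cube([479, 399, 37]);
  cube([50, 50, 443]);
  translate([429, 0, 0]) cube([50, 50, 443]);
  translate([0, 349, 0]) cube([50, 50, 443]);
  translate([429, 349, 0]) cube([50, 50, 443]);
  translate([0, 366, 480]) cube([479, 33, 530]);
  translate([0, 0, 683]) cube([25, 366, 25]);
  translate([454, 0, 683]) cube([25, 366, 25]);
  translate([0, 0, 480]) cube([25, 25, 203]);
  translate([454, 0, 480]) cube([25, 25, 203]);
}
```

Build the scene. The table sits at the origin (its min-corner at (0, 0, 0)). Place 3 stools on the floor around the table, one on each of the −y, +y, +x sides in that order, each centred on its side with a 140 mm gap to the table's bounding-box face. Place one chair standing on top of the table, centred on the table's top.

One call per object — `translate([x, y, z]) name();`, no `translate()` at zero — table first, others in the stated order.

table();
translate([208, -397, 0]) stool();
translate([208, 657, 0]) stool();
translate([875, 130, 0]) stool();
translate([128, 59, 749]) chair();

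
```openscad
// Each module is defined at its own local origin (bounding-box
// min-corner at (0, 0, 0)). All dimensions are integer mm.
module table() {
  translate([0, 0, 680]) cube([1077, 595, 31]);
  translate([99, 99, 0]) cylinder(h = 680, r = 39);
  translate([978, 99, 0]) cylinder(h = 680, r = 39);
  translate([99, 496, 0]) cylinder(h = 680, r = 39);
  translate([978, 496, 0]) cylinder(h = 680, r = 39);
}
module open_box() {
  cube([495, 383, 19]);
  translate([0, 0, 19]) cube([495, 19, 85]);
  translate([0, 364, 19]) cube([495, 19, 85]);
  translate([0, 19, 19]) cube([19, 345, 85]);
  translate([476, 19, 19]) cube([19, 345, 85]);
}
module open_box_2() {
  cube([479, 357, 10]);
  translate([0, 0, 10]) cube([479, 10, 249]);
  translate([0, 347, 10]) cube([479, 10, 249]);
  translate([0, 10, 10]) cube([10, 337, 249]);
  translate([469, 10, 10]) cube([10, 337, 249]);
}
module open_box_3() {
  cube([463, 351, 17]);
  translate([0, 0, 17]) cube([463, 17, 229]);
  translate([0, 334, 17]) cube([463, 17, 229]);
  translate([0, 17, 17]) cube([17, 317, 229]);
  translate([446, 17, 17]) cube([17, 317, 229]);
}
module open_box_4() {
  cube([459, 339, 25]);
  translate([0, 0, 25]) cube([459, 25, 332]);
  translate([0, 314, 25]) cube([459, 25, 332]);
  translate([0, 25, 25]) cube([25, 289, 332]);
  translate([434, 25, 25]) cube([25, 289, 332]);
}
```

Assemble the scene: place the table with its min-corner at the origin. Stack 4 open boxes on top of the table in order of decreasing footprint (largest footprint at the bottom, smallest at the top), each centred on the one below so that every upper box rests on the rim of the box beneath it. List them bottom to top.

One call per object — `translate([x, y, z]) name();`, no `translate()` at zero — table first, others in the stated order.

table();
translate([291, 106, 711]) open_box();
translate([299, 119, 815]) open_box_2();
translate([307, 122, 1074]) open_box_3();
translate([309, 128, 1320]) open_box_4();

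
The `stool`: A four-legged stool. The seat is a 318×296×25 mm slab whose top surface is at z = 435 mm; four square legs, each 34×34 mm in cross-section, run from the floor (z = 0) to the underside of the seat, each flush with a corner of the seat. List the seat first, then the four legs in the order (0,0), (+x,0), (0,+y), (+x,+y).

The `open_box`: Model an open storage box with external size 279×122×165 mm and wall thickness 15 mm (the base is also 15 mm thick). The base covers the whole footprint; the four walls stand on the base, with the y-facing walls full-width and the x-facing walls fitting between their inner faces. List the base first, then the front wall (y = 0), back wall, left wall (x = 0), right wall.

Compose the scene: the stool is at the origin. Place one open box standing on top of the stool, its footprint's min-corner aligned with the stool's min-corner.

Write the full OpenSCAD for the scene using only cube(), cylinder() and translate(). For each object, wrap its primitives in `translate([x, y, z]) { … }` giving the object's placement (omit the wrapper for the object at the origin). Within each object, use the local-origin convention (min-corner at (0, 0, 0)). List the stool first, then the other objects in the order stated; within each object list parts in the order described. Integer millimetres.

translate([0, 0, 410]) cube([318, 296, 25]);
cube([34, 34, 410]);
translate([284, 0, 0]) cube([34, 34, 410]);
translate([0, 262, 0]) cube([34, 34, 410]);
translate([284, 262, 0]) cube([34, 34, 410]);
translate([0, 0, 435]) {
  cube([279, 122, 15]);
  translate([0, 0, 15]) cube([279, 15, 150]);
  translate([0, 107, 15]) cube([279, 15, 150]);
  translate([0, 15, 15]) cube([15, 92, 150]);
  translate([264, 15, 15]) cube([15, 92, 150]);
}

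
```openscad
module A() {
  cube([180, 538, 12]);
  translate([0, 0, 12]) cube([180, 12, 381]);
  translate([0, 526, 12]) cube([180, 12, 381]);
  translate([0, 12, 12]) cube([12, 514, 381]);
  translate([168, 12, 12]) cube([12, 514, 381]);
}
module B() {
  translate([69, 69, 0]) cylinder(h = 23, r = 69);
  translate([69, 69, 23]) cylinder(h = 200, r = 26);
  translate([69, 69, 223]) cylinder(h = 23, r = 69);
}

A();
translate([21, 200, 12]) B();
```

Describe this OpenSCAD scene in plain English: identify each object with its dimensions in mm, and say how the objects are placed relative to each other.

A is an open storage box with external size 180×538×393 mm and wall thickness 12 mm (the base is also 12 mm thick). The base covers the whole footprint; the four walls stand on the base, with the y-facing walls full-width and the x-facing walls fitting between their inner faces.

B is a spool: two coaxial disc flanges of radius 69 mm and thickness 23 mm, joined by a core cylinder of radius 26 mm and height 200 mm. The lower flange rests on z = 0 and the three cylinders share a vertical axis.

The spool sits inside the open box, centred.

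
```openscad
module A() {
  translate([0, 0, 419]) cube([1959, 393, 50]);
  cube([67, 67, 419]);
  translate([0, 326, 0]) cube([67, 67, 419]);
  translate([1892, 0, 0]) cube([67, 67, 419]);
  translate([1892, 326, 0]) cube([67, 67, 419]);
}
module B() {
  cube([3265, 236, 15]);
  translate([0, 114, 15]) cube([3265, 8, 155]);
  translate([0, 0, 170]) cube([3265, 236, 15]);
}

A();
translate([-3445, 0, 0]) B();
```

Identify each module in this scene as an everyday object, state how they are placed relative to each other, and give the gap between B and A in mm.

A is a bench. B is an I-beam. The I-beam is on the floor beside the bench on its −x side. The gap between the I-beam and the bench is 180 mm.

The I-beam's nearest face is 180 mm from the bench's −x face.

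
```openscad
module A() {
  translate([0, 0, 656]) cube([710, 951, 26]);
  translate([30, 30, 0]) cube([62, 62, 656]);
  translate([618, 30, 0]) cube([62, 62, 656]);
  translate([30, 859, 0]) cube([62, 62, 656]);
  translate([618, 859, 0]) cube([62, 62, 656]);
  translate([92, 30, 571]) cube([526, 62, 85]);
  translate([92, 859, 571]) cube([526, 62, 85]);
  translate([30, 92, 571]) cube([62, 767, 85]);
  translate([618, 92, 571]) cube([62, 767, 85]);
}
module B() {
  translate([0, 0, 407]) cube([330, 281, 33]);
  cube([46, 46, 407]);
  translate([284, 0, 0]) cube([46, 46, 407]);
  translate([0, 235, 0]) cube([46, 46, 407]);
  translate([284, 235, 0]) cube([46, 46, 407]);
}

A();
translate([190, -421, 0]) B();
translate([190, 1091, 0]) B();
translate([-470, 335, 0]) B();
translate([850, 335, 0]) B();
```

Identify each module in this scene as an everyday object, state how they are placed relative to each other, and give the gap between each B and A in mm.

Each stool's nearest face is 140 mm from the table's bounding box.

A is a table. B is a stool. Four stools sit around the table at the −y, +y, −x, +x sides. The gap between each stool and the table is 140 mm.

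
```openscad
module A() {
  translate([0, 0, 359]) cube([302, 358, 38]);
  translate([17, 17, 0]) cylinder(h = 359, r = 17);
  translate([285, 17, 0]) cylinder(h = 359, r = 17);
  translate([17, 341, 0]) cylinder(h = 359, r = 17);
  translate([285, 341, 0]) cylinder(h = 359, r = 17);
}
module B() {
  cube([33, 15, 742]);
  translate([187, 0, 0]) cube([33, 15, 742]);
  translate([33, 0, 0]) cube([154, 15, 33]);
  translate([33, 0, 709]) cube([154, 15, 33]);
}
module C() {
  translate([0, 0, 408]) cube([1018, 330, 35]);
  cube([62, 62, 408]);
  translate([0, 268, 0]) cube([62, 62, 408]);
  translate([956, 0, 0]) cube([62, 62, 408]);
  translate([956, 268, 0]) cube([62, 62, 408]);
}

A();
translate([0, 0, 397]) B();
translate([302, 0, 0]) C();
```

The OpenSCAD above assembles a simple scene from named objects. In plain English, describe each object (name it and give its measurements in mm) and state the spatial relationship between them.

A is a simple wooden stool: a rectangular seat 302 mm (x) by 358 mm (y), 38 mm thick, top face at z = 397 mm, on four round legs, each 34 mm in diameter. The legs rest on z = 0, each leg's axis is inset half a diameter from the nearest pair of seat edges (so the leg's bounding box is flush with the corner).

B is a picture frame with a 154×676 mm rectangular opening (x by z) and a uniform 33 mm border on every side. Frame depth is 15 mm along y. It is built from two vertical stiles running the full outside height and two horizontal rails spanning the gap between the stiles.

C is a long wooden bench with a 1018 mm (x) × 330 mm (y) seat, 35 mm thick, its top surface 443 mm above the floor. Four 62 mm square legs at the seat corners, flush with the edges, run from z = 0 to the seat underside.

The picture frame is on top of the stool. The bench is against the stool's +x side, with their −y faces flush.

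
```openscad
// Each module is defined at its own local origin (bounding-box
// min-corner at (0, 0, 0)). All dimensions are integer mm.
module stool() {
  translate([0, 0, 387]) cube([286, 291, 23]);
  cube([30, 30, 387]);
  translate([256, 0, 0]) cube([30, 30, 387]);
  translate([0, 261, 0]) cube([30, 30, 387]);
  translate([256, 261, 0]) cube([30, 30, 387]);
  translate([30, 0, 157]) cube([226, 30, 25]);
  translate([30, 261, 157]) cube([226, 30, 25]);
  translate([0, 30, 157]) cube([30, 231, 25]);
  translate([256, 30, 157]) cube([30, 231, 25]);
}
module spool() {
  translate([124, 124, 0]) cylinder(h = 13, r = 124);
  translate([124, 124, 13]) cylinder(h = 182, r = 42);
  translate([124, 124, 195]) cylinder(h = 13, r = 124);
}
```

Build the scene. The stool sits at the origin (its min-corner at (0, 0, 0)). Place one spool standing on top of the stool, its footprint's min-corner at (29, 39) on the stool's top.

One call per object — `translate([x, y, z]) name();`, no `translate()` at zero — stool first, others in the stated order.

stool();
translate([29, 39, 410]) spool();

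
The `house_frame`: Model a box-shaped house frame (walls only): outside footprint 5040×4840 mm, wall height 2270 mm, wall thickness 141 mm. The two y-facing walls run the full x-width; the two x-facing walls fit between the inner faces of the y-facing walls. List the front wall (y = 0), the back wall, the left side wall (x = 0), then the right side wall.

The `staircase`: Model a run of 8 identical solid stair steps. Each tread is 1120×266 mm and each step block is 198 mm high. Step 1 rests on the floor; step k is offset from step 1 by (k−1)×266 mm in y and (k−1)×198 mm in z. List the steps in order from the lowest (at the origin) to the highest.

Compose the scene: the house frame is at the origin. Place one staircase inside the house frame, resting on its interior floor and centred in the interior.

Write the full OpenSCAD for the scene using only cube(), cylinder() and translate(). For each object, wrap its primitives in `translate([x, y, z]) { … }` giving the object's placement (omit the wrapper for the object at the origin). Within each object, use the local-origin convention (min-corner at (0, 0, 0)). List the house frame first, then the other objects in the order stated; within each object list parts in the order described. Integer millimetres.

cube([5040, 141, 2270]);
translate([0, 4699, 0]) cube([5040, 141, 2270]);
translate([0, 141, 0]) cube([141, 4558, 2270]);
translate([4899, 141, 0]) cube([141, 4558, 2270]);
translate([1960, 1356, 0]) {
  cube([1120, 266, 198]);
  translate([0, 266, 198]) cube([1120, 266, 198]);
  translate([0, 532, 396]) cube([1120, 266, 198]);
  translate([0, 798, 594]) cube([1120, 266, 198]);
  translate([0, 1064, 792]) cube([1120, 266, 198]);
  translate([0, 1330, 990]) cube([1120, 266, 198]);
  translate([0, 1596, 1188]) cube([1120, 266, 198]);
  translate([0, 1862, 1386]) cube([1120, 266, 198]);
}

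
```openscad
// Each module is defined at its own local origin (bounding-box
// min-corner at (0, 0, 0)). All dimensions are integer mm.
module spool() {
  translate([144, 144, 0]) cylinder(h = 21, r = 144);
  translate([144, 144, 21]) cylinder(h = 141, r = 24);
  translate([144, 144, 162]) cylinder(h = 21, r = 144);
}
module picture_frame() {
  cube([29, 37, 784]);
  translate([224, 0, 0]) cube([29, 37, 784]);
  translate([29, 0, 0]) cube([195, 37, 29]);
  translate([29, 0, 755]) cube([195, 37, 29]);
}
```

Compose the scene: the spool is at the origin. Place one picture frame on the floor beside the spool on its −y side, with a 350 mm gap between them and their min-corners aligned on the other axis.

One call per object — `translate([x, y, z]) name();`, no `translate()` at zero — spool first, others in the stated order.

spool();
translate([0, -387, 0]) picture_frame();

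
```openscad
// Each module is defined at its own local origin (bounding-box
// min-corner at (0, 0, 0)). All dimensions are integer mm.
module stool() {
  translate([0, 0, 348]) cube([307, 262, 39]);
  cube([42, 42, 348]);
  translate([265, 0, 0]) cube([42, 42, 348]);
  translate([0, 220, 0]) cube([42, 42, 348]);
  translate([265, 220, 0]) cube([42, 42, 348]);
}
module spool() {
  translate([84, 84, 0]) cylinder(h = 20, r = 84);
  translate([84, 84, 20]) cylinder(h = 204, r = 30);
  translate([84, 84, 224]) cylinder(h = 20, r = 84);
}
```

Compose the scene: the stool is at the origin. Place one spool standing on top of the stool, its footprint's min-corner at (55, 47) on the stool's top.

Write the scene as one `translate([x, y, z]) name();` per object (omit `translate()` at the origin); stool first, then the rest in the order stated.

stool();
translate([55, 47, 387]) spool();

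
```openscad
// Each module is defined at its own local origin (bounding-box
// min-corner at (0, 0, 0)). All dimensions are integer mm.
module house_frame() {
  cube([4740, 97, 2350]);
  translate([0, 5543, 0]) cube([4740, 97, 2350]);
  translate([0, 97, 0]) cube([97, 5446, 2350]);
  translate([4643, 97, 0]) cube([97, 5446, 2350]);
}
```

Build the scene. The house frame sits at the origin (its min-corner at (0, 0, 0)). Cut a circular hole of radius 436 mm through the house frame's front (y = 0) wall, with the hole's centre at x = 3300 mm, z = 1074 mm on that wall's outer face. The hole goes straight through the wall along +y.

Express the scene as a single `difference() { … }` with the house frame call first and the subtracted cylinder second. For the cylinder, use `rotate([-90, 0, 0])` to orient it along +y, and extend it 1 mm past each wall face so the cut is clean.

difference() {
  house_frame();
  translate([3300, -1, 1074]) rotate([-90, 0, 0]) cylinder(h = 99, r = 436);
}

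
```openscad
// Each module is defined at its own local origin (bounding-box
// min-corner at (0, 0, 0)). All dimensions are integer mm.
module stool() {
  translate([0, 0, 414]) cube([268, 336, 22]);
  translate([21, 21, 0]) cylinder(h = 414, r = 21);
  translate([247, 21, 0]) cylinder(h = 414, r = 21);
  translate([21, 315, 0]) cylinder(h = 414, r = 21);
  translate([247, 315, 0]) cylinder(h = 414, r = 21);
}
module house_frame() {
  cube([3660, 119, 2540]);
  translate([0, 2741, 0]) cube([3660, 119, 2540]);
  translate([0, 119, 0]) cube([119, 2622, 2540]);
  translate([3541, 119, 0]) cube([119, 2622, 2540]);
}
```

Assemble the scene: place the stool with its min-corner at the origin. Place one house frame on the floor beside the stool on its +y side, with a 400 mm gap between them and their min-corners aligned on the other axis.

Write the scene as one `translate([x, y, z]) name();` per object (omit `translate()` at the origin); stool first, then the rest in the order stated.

stool();
translate([0, 736, 0]) house_frame();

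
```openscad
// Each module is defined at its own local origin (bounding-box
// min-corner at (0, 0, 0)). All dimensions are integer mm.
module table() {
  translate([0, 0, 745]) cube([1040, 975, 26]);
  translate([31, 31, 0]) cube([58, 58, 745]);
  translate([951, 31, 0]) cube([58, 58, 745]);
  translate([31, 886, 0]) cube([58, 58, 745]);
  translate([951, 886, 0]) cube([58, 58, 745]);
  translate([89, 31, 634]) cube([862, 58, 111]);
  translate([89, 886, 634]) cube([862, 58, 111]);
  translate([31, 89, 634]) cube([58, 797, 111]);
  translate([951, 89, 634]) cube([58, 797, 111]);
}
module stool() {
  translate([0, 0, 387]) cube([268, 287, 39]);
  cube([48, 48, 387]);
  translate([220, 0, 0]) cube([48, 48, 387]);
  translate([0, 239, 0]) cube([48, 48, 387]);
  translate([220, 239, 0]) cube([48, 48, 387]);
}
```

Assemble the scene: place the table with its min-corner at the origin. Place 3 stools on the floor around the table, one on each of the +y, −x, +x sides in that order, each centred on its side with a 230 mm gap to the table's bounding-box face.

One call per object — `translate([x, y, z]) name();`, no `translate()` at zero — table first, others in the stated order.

table();
translate([386, 1205, 0]) stool();
translate([-498, 344, 0]) stool();
translate([1270, 344, 0]) stool();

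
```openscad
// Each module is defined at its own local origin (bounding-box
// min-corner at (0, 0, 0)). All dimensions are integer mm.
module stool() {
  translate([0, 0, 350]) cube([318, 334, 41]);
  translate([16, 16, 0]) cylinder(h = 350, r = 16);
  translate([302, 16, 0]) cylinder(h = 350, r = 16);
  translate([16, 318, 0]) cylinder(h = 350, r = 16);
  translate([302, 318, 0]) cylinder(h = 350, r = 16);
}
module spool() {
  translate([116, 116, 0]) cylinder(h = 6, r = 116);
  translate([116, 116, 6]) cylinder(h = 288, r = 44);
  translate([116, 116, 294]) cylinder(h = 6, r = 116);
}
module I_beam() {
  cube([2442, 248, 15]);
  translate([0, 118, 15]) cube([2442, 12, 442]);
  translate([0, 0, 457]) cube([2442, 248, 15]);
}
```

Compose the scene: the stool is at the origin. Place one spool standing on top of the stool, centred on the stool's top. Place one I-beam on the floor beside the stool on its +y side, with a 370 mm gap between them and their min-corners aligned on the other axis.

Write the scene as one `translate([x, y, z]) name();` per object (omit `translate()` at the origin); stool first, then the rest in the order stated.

stool();
translate([43, 51, 391]) spool();
translate([0, 704, 0]) I_beam();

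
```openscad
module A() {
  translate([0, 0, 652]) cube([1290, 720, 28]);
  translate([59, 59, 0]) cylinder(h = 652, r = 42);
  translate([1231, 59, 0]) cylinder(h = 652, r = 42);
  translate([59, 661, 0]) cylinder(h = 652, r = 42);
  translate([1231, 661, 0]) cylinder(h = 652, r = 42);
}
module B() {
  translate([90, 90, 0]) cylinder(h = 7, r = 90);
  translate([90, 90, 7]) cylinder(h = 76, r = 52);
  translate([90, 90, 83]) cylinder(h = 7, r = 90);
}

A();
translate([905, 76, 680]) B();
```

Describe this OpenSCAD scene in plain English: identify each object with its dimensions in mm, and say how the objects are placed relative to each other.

A is a rectangular dining table. The top is 1290×720×28 mm with its upper surface at z = 680 mm. It stands on four round legs of 84 mm diameter, each leg's bounding box inset 17 mm from the nearest pair of top edges, running from the floor to the underside of the top.

B is a spool: two coaxial disc flanges of radius 90 mm and thickness 7 mm, joined by a core cylinder of radius 52 mm and height 76 mm. The lower flange rests on z = 0 and the three cylinders share a vertical axis.

The spool is on top of the table.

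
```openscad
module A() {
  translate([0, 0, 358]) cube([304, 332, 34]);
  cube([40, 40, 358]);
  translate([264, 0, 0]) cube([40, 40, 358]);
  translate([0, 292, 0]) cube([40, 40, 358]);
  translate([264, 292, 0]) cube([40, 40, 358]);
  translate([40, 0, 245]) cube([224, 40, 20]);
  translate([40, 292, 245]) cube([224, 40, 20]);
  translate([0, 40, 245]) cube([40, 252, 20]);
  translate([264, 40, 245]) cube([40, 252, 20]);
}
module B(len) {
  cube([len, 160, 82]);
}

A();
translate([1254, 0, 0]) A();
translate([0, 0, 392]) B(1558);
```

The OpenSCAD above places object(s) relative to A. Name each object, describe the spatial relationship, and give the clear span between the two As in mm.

Second stool starts at x = 1254; first ends at x = 304; clear span = 1254 − 304 = 950 mm.

A is a stool. B is a beam. A beam spans the tops of two stools. The clear span between the two stools is 950 mm.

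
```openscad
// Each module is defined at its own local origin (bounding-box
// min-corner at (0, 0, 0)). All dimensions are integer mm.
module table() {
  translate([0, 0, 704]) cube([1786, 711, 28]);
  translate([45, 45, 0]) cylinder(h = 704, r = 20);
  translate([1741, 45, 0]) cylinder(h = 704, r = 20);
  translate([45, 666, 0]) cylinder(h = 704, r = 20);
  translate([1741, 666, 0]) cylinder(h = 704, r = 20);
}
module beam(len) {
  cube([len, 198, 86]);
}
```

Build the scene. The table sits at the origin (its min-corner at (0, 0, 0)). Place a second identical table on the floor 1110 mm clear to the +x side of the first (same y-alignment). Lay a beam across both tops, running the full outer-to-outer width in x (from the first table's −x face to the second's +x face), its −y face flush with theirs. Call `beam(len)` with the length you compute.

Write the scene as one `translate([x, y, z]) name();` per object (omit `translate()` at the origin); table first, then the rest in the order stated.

table();
translate([2896, 0, 0]) table();
translate([0, 0, 732]) beam(4682);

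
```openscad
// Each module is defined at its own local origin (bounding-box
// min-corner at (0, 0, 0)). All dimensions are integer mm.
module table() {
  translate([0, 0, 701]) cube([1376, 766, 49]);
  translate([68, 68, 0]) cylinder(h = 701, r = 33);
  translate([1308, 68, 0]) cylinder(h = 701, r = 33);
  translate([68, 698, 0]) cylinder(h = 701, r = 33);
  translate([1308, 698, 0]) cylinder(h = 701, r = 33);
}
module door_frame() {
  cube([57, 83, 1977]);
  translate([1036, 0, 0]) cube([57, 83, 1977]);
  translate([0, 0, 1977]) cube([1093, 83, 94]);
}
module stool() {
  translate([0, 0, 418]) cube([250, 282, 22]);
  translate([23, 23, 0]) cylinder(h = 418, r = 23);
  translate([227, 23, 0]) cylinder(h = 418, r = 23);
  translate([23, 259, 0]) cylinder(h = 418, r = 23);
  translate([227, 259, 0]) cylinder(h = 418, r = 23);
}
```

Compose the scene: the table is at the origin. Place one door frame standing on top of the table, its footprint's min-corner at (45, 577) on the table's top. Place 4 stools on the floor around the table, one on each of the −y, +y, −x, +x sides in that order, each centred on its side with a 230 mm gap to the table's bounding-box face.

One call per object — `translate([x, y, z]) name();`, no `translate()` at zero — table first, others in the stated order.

table();
translate([45, 577, 750]) door_frame();
translate([563, -512, 0]) stool();
translate([563, 996, 0]) stool();
translate([-480, 242, 0]) stool();
translate([1606, 242, 0]) stool();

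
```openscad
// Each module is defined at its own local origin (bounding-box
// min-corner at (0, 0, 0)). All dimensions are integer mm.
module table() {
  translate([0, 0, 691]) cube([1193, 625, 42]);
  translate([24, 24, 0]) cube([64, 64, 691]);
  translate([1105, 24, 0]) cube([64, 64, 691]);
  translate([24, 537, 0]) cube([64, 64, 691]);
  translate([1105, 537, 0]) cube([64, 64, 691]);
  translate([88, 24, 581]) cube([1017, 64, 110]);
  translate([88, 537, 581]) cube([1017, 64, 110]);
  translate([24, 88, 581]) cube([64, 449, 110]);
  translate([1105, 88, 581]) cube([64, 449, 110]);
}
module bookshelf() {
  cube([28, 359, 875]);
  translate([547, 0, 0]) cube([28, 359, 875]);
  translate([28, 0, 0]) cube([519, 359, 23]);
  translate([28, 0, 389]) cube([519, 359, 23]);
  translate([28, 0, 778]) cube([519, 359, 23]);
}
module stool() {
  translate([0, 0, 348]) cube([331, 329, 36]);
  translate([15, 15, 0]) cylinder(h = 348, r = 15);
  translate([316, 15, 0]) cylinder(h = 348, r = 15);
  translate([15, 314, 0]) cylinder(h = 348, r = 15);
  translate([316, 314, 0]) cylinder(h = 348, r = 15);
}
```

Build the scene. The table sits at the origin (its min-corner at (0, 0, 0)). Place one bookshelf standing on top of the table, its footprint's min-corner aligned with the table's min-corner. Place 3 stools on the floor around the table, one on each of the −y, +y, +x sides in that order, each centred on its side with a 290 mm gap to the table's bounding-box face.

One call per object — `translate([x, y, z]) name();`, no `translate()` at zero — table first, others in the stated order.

table();
translate([0, 0, 733]) bookshelf();
translate([431, -619, 0]) stool();
translate([431, 915, 0]) stool();
translate([1483, 148, 0]) stool();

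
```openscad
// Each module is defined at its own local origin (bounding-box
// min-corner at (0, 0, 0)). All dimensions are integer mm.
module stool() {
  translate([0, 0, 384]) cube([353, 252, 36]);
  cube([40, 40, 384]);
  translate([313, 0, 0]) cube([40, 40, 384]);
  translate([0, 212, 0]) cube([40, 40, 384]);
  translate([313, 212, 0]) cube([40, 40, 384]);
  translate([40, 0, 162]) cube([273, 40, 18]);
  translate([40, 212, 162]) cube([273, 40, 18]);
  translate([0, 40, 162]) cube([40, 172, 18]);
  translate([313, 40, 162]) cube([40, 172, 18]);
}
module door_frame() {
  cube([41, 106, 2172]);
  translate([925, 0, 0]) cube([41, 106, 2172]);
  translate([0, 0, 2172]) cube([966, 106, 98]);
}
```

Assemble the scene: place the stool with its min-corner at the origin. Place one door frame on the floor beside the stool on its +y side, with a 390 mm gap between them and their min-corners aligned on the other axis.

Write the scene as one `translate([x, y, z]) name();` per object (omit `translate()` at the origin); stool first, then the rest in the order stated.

stool();
translate([0, 642, 0]) door_frame();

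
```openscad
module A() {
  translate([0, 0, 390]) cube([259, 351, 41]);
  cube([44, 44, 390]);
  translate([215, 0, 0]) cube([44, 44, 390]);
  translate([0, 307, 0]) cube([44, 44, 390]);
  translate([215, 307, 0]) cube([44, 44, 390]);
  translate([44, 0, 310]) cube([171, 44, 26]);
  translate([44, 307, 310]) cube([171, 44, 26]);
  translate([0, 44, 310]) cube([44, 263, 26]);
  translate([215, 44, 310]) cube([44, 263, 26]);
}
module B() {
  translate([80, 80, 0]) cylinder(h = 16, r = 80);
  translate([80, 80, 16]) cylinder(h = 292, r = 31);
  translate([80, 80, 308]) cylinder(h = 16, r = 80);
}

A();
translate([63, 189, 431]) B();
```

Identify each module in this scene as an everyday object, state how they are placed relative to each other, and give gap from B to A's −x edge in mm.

The spool's min-x is at 63; the stool's min-x is 0; gap = 63 mm.

A is a stool. B is a spool. The spool is on top of the stool. The gap from the spool to the stool's −x edge is 63 mm.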